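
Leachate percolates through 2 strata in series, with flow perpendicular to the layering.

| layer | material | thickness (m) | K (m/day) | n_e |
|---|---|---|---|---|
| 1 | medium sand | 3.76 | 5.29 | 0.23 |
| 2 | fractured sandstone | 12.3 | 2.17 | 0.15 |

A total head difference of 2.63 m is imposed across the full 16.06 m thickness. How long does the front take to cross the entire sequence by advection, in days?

6.57

With flow normal to the layers, continuity requires the same specific discharge q through every layer.
Σ(b_i/K_i) = 3.76/5.29 + 12.3/2.17 = 6.379 d.
q = Δh / Σ(b_i/K_i) = 2.63 / 6.379 = 0.4123 m/day.
In each layer the seepage velocity is v_i = q/n_i, so the layer transit time is t_i = b_i·n_i / q:
  layer 1 (medium sand): t_1 = 3.76 × 0.23 / 0.4123 = 2.098 d
  layer 2 (fractured sandstone): t_2 = 12.3 × 0.15 / 0.4123 = 4.475 d
Total t = Σ t_i = 6.573 days.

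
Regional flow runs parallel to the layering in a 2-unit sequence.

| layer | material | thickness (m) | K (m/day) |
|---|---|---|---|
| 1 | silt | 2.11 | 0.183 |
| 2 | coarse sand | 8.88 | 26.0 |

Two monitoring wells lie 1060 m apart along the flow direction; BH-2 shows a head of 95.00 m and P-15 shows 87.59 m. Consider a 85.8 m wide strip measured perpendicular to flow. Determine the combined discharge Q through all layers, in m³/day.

139

Flow is parallel to layering, so each bed carries its own Darcy discharge and the transmissivities add.
Σ(K_i·b_i) = 0.183×2.11 + 26.0×8.88 = 231.3 m²/day.
Hydraulic gradient i = (95.00 − 87.59) / 1060 = 7.41 / 1060 = 0.006991.
Q = Σ(K_i·b_i) · W · i = 231.3 × 85.8 × 0.006991 = 138.7 m³/day.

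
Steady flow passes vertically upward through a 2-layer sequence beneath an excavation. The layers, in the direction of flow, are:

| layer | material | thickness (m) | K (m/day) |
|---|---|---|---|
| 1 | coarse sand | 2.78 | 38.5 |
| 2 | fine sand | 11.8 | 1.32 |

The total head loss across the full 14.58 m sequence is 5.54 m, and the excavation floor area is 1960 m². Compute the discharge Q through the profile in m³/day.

1200

Flow is perpendicular to layering, so the layers act in series and the equivalent K is the thickness-weighted harmonic mean.
Total thickness L = 2.78 + 11.8 = 14.58 m.
Σ(b_i/K_i) = 2.78/38.5 + 11.8/1.32 = 9.012 d.
K_eq = L / Σ(b_i/K_i) = 14.58 / 9.012 = 1.618 m/day.
Q = K_eq · A · (Δh/L) = 1.618 × 1960 × (5.54/14.58) = 1205 m³/day.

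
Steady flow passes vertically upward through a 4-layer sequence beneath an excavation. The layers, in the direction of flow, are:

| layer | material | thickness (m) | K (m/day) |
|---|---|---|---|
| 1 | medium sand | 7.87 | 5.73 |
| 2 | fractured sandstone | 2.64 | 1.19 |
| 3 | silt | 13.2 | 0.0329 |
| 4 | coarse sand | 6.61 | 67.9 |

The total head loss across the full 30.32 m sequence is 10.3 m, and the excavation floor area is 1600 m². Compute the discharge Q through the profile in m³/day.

40.7

Flow is perpendicular to layering, so the layers act in series and the equivalent K is the thickness-weighted harmonic mean.
Total thickness L = 7.87 + 2.64 + 13.2 + 6.61 = 30.32 m.
Σ(b_i/K_i) = 7.87/5.73 + 2.64/1.19 + 13.2/0.0329 + 6.61/67.9 = 404.9 d.
K_eq = L / Σ(b_i/K_i) = 30.32 / 404.9 = 0.07488 m/day.
Q = K_eq · A · (Δh/L) = 0.07488 × 1600 × (10.3/30.32) = 40.70 m³/day.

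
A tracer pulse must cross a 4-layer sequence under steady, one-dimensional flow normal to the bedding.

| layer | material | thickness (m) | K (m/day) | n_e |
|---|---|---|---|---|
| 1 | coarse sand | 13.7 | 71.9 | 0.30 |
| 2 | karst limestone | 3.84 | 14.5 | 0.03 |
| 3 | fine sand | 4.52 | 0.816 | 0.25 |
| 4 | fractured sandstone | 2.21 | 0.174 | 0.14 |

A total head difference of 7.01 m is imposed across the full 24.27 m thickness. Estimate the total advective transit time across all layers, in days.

15.1

With flow normal to the layers, continuity requires the same specific discharge q through every layer.
Σ(b_i/K_i) = 13.7/71.9 + 3.84/14.5 + 4.52/0.816 + 2.21/0.174 = 18.70 d.
q = Δh / Σ(b_i/K_i) = 7.01 / 18.70 = 0.3750 m/day.
In each layer the seepage velocity is v_i = q/n_i, so the layer transit time is t_i = b_i·n_i / q:
  layer 1 (coarse sand): t_1 = 13.7 × 0.30 / 0.3750 = 10.96 d
  layer 2 (karst limestone): t_2 = 3.84 × 0.03 / 0.3750 = 0.3072 d
  layer 3 (fine sand): t_3 = 4.52 × 0.25 / 0.3750 = 3.014 d
  layer 4 (fractured sandstone): t_4 = 2.21 × 0.14 / 0.3750 = 0.8252 d
Total t = Σ t_i = 15.11 days.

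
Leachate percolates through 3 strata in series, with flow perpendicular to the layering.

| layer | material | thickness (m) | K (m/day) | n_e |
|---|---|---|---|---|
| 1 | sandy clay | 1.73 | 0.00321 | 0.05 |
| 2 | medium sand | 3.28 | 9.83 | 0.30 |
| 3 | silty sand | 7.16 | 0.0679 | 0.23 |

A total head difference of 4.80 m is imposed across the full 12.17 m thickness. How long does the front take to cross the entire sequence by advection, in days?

365

With flow normal to the layers, continuity requires the same specific discharge q through every layer.
Σ(b_i/K_i) = 1.73/0.00321 + 3.28/9.83 + 7.16/0.0679 = 644.7 d.
q = Δh / Σ(b_i/K_i) = 4.80 / 644.7 = 0.007445 m/day.
In each layer the seepage velocity is v_i = q/n_i, so the layer transit time is t_i = b_i·n_i / q:
  layer 1 (sandy clay): t_1 = 1.73 × 0.05 / 0.007445 = 11.62 d
  layer 2 (medium sand): t_2 = 3.28 × 0.30 / 0.007445 = 132.2 d
  layer 3 (silty sand): t_3 = 7.16 × 0.23 / 0.007445 = 221.2 d
Total t = Σ t_i = 365.0 days.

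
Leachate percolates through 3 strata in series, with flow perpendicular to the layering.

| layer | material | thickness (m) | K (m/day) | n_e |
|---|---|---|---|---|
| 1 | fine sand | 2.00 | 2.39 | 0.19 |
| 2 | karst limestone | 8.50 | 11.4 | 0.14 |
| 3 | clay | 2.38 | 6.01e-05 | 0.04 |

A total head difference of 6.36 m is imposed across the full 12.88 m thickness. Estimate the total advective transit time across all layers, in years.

28.4

With flow normal to the layers, continuity requires the same specific discharge q through every layer.
Σ(b_i/K_i) = 2.00/2.39 + 8.50/11.4 + 2.38/6.01e-05 = 39602 d.
q = Δh / Σ(b_i/K_i) = 6.36 / 39602 = 0.0001606 m/day.
In each layer the seepage velocity is v_i = q/n_i, so the layer transit time is t_i = b_i·n_i / q:
  layer 1 (fine sand): t_1 = 2.00 × 0.19 / 0.0001606 = 2366 d
  layer 2 (karst limestone): t_2 = 8.50 × 0.14 / 0.0001606 = 7410 d
  layer 3 (clay): t_3 = 2.38 × 0.04 / 0.0001606 = 592.8 d
Total t = Σ t_i = 10369 days = 28.39 years.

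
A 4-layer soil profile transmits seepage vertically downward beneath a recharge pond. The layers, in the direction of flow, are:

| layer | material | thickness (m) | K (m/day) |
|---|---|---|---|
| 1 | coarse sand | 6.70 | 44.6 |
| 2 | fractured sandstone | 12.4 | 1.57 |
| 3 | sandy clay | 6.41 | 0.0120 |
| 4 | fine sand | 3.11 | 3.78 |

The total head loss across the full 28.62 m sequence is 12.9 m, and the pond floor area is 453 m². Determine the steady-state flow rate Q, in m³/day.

Flow is perpendicular to layering, so the layers act in series and the equivalent K is the thickness-weighted harmonic mean.
Total thickness L = 6.70 + 12.4 + 6.41 + 3.11 = 28.62 m.
Σ(b_i/K_i) = 6.70/44.6 + 12.4/1.57 + 6.41/0.0120 + 3.11/3.78 = 543.0 d.
K_eq = L / Σ(b_i/K_i) = 28.62 / 543.0 = 0.05270 m/day.
Q = K_eq · A · (Δh/L) = 0.05270 × 453 × (12.9/28.62) = 10.76 m³/day.

10.8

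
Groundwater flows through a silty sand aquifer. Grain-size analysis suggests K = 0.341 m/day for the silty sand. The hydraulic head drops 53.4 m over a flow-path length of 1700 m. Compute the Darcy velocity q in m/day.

0.0107

Hydraulic gradient i = Δh / L = 53.4 / 1700 = 0.03141.
Specific discharge q = K · i = 0.3410 × 0.03141 = 0.01071 m/day.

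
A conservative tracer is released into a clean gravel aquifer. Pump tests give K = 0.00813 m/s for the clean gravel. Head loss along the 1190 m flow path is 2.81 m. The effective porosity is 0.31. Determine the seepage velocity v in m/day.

5.35

Convert K: 0.00813 m/s × 86400 = 702.4 m/day.
Hydraulic gradient i = Δh / L = 2.81 / 1190 = 0.002361.
Darcy flux q = K · i = 702.4 × 0.002361 = 1.659 m/day.
Seepage velocity v = q / n_e = 1.659 / 0.31 = 5.351 m/day.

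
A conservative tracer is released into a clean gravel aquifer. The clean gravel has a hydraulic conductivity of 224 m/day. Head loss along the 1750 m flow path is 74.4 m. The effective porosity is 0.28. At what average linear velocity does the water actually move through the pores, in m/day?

34.0

Hydraulic gradient i = Δh / L = 74.4 / 1750 = 0.04251.
Darcy flux q = K · i = 224.0 × 0.04251 = 9.523 m/day.
Seepage velocity v = q / n_e = 9.523 / 0.28 = 34.01 m/day.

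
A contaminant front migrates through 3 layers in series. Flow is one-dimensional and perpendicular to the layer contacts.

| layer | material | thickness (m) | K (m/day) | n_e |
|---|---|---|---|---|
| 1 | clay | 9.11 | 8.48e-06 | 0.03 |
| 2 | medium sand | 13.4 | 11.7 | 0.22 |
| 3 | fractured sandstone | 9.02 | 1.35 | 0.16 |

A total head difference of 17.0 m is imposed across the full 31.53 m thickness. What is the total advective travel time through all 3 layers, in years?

807

With flow normal to the layers, continuity requires the same specific discharge q through every layer.
Σ(b_i/K_i) = 9.11/8.48e-06 + 13.4/11.7 + 9.02/1.35 = 1.074e+06 d.
q = Δh / Σ(b_i/K_i) = 17.0 / 1.074e+06 = 1.582e-05 m/day.
In each layer the seepage velocity is v_i = q/n_i, so the layer transit time is t_i = b_i·n_i / q:
  layer 1 (clay): t_1 = 9.11 × 0.03 / 1.582e-05 = 17271 d
  layer 2 (medium sand): t_2 = 13.4 × 0.22 / 1.582e-05 = 1.863e+05 d
  layer 3 (fractured sandstone): t_3 = 9.02 × 0.16 / 1.582e-05 = 91202 d
Total t = Σ t_i = 2.948e+05 days = 807.0 years.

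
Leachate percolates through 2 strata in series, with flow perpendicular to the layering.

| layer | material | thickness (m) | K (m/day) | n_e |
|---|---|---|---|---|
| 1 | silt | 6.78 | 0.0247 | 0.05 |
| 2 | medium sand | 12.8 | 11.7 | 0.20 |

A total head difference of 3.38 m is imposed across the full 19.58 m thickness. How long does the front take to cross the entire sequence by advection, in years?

With flow normal to the layers, continuity requires the same specific discharge q through every layer.
Σ(b_i/K_i) = 6.78/0.0247 + 12.8/11.7 = 275.6 d.
q = Δh / Σ(b_i/K_i) = 3.38 / 275.6 = 0.01226 m/day.
In each layer the seepage velocity is v_i = q/n_i, so the layer transit time is t_i = b_i·n_i / q:
  layer 1 (silt): t_1 = 6.78 × 0.05 / 0.01226 = 27.64 d
  layer 2 (medium sand): t_2 = 12.8 × 0.20 / 0.01226 = 208.7 d
Total t = Σ t_i = 236.4 days = 0.6471 years.

0.647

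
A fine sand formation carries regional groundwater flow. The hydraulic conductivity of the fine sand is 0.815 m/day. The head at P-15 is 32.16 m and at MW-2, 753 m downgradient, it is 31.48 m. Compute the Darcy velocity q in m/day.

0.000736

Hydraulic gradient i = (32.16 − 31.48) / 753 = 0.68 / 753 = 0.0009031.
Specific discharge q = K · i = 0.8150 × 0.0009031 = 0.0007360 m/day.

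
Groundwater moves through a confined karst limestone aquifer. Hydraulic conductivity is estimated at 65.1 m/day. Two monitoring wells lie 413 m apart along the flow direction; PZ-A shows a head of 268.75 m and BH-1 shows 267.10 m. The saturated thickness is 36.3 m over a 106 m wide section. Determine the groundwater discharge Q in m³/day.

1000

Cross-sectional area A = 106 × 36.3 = 3848 m².
Hydraulic gradient i = (268.75 − 267.10) / 413 = 1.65 / 413 = 0.003995.
Darcy's law: Q = K · A · i = 65.10 × 3848 × 0.003995 = 1001 m³/day.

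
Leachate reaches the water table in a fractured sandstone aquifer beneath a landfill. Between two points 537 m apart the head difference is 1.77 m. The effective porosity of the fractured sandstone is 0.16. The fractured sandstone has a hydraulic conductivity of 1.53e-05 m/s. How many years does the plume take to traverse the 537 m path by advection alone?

Convert K: 1.53e-05 m/s × 86400 = 1.322 m/day.
Hydraulic gradient i = Δh / L = 1.77 / 537 = 0.003296.
Darcy flux q = K · i = 1.322 × 0.003296 = 0.004357 m/day.
Seepage velocity v = q / n_e = 0.004357 / 0.16 = 0.02723 m/day.
Travel time t = L / v = 537 / 0.02723 = 19719 days = 53.99 years.

54.0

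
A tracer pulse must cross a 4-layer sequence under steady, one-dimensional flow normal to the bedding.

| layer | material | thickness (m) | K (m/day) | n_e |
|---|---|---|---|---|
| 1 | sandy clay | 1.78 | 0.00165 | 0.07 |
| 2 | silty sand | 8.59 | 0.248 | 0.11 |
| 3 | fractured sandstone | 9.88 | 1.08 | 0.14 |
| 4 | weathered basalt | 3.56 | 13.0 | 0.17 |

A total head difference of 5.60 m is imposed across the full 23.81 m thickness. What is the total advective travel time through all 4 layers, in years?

With flow normal to the layers, continuity requires the same specific discharge q through every layer.
Σ(b_i/K_i) = 1.78/0.00165 + 8.59/0.248 + 9.88/1.08 + 3.56/13.0 = 1123 d.
q = Δh / Σ(b_i/K_i) = 5.60 / 1123 = 0.004987 m/day.
In each layer the seepage velocity is v_i = q/n_i, so the layer transit time is t_i = b_i·n_i / q:
  layer 1 (sandy clay): t_1 = 1.78 × 0.07 / 0.004987 = 24.98 d
  layer 2 (silty sand): t_2 = 8.59 × 0.11 / 0.004987 = 189.5 d
  layer 3 (fractured sandstone): t_3 = 9.88 × 0.14 / 0.004987 = 277.3 d
  layer 4 (weathered basalt): t_4 = 3.56 × 0.17 / 0.004987 = 121.3 d
Total t = Σ t_i = 613.1 days = 1.679 years.

1.68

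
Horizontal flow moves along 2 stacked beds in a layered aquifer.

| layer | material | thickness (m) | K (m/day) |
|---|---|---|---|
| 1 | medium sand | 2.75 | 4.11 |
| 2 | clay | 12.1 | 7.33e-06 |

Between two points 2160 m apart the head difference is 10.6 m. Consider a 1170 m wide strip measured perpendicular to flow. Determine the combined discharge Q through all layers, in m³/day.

64.9

Flow is parallel to layering, so each bed carries its own Darcy discharge and the transmissivities add.
Σ(K_i·b_i) = 4.11×2.75 + 7.33e-06×12.1 = 11.30 m²/day.
Hydraulic gradient i = Δh / L = 10.6 / 2160 = 0.004907.
Q = Σ(K_i·b_i) · W · i = 11.30 × 1170 × 0.004907 = 64.90 m³/day.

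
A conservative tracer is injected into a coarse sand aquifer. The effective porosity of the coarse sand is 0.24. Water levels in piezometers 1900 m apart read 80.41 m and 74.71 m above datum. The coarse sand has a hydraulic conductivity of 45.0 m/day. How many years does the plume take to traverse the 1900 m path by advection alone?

9.25

Hydraulic gradient i = (80.41 − 74.71) / 1900 = 5.7 / 1900 = 0.003000.
Darcy flux q = K · i = 45.00 × 0.003000 = 0.1350 m/day.
Seepage velocity v = q / n_e = 0.1350 / 0.24 = 0.5625 m/day.
Travel time t = L / v = 1900 / 0.5625 = 3378 days = 9.248 years.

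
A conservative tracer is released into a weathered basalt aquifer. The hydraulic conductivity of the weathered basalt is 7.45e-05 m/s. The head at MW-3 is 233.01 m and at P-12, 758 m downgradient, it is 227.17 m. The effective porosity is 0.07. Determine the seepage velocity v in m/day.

0.708

Convert K: 7.45e-05 m/s × 86400 = 6.437 m/day.
Hydraulic gradient i = (233.01 − 227.17) / 758 = 5.84 / 758 = 0.007704.
Darcy flux q = K · i = 6.437 × 0.007704 = 0.04959 m/day.
Seepage velocity v = q / n_e = 0.04959 / 0.07 = 0.7085 m/day.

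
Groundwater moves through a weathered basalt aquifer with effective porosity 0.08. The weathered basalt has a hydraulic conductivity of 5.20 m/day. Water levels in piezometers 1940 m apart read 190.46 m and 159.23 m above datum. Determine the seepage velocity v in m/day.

1.05

Hydraulic gradient i = (190.46 − 159.23) / 1940 = 31.23 / 1940 = 0.01610.
Darcy flux q = K · i = 5.200 × 0.01610 = 0.08371 m/day.
Seepage velocity v = q / n_e = 0.08371 / 0.08 = 1.046 m/day.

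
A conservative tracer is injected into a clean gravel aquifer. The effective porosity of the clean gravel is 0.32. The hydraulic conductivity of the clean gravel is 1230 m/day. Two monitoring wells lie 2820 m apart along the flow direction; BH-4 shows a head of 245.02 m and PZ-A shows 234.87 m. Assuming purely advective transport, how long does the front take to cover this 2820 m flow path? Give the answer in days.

204

Hydraulic gradient i = (245.02 − 234.87) / 2820 = 10.15 / 2820 = 0.003599.
Darcy flux q = K · i = 1230 × 0.003599 = 4.427 m/day.
Seepage velocity v = q / n_e = 4.427 / 0.32 = 13.83 m/day.
Travel time t = L / v = 2820 / 13.83 = 203.8 days.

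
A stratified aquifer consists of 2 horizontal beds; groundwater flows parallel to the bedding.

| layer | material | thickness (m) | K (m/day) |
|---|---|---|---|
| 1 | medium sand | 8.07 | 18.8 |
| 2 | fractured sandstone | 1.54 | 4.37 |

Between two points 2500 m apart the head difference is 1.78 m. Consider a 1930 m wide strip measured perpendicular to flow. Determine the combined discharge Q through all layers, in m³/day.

218

Flow is parallel to layering, so each bed carries its own Darcy discharge and the transmissivities add.
Σ(K_i·b_i) = 18.8×8.07 + 4.37×1.54 = 158.4 m²/day.
Hydraulic gradient i = Δh / L = 1.78 / 2500 = 0.0007120.
Q = Σ(K_i·b_i) · W · i = 158.4 × 1930 × 0.0007120 = 217.7 m³/day.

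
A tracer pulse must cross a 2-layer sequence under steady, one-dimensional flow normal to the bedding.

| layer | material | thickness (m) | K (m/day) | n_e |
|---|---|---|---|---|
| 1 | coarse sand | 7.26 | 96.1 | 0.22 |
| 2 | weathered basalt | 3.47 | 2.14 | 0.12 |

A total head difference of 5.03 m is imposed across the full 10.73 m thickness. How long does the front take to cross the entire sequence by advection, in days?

With flow normal to the layers, continuity requires the same specific discharge q through every layer.
Σ(b_i/K_i) = 7.26/96.1 + 3.47/2.14 = 1.697 d.
q = Δh / Σ(b_i/K_i) = 5.03 / 1.697 = 2.964 m/day.
In each layer the seepage velocity is v_i = q/n_i, so the layer transit time is t_i = b_i·n_i / q:
  layer 1 (coarse sand): t_1 = 7.26 × 0.22 / 2.964 = 0.5389 d
  layer 2 (weathered basalt): t_2 = 3.47 × 0.12 / 2.964 = 0.1405 d
Total t = Σ t_i = 0.6794 days.

0.679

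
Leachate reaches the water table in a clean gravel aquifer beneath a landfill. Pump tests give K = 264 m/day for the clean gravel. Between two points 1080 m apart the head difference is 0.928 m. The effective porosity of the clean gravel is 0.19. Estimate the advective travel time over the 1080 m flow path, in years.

2.48

Hydraulic gradient i = Δh / L = 0.928 / 1080 = 0.0008593.
Darcy flux q = K · i = 264.0 × 0.0008593 = 0.2268 m/day.
Seepage velocity v = q / n_e = 0.2268 / 0.19 = 1.194 m/day.
Travel time t = L / v = 1080 / 1.194 = 904.6 days = 2.477 years.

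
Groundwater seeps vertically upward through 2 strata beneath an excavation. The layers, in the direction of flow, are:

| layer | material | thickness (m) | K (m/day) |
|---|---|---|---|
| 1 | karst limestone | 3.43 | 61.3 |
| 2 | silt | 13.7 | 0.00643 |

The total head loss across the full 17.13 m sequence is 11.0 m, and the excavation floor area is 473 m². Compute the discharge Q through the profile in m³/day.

2.44

Flow is perpendicular to layering, so the layers act in series and the equivalent K is the thickness-weighted harmonic mean.
Total thickness L = 3.43 + 13.7 = 17.13 m.
Σ(b_i/K_i) = 3.43/61.3 + 13.7/0.00643 = 2131 d.
K_eq = L / Σ(b_i/K_i) = 17.13 / 2131 = 0.008040 m/day.
Q = K_eq · A · (Δh/L) = 0.008040 × 473 × (11.0/17.13) = 2.442 m³/day.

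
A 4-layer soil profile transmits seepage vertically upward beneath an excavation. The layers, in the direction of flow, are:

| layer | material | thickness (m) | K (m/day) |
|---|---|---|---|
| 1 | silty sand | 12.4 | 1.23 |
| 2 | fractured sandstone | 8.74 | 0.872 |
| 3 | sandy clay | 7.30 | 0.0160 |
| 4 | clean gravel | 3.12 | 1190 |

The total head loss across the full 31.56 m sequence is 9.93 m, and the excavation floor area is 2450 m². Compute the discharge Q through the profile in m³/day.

Flow is perpendicular to layering, so the layers act in series and the equivalent K is the thickness-weighted harmonic mean.
Total thickness L = 12.4 + 8.74 + 7.30 + 3.12 = 31.56 m.
Σ(b_i/K_i) = 12.4/1.23 + 8.74/0.872 + 7.30/0.0160 + 3.12/1190 = 476.4 d.
K_eq = L / Σ(b_i/K_i) = 31.56 / 476.4 = 0.06625 m/day.
Q = K_eq · A · (Δh/L) = 0.06625 × 2450 × (9.93/31.56) = 51.07 m³/day.

51.1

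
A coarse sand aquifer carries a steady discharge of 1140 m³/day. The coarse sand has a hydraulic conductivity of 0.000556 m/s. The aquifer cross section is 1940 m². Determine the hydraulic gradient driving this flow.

0.0122

Convert K: 0.000556 m/s × 86400 = 48.04 m/day.
From Q = K·A·i, i = Q / (K·A) = 1140 / (48.04 × 1940) = 0.01223.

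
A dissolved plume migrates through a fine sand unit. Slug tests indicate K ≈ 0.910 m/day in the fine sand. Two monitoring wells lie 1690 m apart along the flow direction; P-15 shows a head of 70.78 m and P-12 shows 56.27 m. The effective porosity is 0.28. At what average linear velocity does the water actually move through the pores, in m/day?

0.0279

Hydraulic gradient i = (70.78 − 56.27) / 1690 = 14.51 / 1690 = 0.008586.
Darcy flux q = K · i = 0.9100 × 0.008586 = 0.007813 m/day.
Seepage velocity v = q / n_e = 0.007813 / 0.28 = 0.02790 m/day.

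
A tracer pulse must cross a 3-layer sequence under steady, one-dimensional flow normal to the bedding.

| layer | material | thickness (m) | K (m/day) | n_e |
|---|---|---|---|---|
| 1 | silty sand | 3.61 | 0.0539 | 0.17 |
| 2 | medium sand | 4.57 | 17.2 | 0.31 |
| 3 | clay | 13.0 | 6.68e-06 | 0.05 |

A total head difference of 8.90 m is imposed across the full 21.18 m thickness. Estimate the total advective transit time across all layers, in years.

With flow normal to the layers, continuity requires the same specific discharge q through every layer.
Σ(b_i/K_i) = 3.61/0.0539 + 4.57/17.2 + 13.0/6.68e-06 = 1.946e+06 d.
q = Δh / Σ(b_i/K_i) = 8.90 / 1.946e+06 = 4.573e-06 m/day.
In each layer the seepage velocity is v_i = q/n_i, so the layer transit time is t_i = b_i·n_i / q:
  layer 1 (silty sand): t_1 = 3.61 × 0.17 / 4.573e-06 = 1.342e+05 d
  layer 2 (medium sand): t_2 = 4.57 × 0.31 / 4.573e-06 = 3.098e+05 d
  layer 3 (clay): t_3 = 13.0 × 0.05 / 4.573e-06 = 1.421e+05 d
Total t = Σ t_i = 5.861e+05 days = 1605 years.

1600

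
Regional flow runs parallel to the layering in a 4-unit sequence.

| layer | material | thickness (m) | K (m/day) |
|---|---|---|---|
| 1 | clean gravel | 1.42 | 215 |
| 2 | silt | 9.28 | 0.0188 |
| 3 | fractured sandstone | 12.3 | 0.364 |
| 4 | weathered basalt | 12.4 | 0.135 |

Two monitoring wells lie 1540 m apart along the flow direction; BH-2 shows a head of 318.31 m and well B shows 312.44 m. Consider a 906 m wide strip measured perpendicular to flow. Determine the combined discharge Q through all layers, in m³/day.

Flow is parallel to layering, so each bed carries its own Darcy discharge and the transmissivities add.
Σ(K_i·b_i) = 215×1.42 + 0.0188×9.28 + 0.364×12.3 + 0.135×12.4 = 311.6 m²/day.
Hydraulic gradient i = (318.31 − 312.44) / 1540 = 5.87 / 1540 = 0.003812.
Q = Σ(K_i·b_i) · W · i = 311.6 × 906 × 0.003812 = 1076 m³/day.

1080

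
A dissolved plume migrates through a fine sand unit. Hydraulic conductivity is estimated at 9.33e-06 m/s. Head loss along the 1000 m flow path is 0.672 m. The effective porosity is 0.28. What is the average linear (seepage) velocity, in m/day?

0.00193

Convert K: 9.33e-06 m/s × 86400 = 0.8061 m/day.
Hydraulic gradient i = Δh / L = 0.672 / 1000 = 0.0006720.
Darcy flux q = K · i = 0.8061 × 0.0006720 = 0.0005417 m/day.
Seepage velocity v = q / n_e = 0.0005417 / 0.28 = 0.001935 m/day.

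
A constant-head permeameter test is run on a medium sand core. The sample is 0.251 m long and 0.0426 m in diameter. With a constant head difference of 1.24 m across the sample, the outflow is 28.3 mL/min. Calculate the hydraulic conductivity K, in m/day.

Cross-sectional area A = π·(d/2)² = π × (0.0426/2)² = 0.001425 m².
Convert discharge: 28.3 mL/min = 4.717e-07 m³/s.
Darcy's law rearranged: K = Q·L / (A·Δh) = 4.717e-07 × 0.251 / (0.001425 × 1.24) = 6.699e-05 m/s = 5.788 m/day.

5.79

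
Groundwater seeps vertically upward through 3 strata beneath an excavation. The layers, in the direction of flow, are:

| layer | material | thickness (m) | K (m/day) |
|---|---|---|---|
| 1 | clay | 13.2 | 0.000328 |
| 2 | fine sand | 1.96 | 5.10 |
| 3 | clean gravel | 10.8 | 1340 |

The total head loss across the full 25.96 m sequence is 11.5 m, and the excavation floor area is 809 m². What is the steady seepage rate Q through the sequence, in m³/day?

Flow is perpendicular to layering, so the layers act in series and the equivalent K is the thickness-weighted harmonic mean.
Total thickness L = 13.2 + 1.96 + 10.8 = 25.96 m.
Σ(b_i/K_i) = 13.2/0.000328 + 1.96/5.10 + 10.8/1340 = 40244 d.
K_eq = L / Σ(b_i/K_i) = 25.96 / 40244 = 0.0006451 m/day.
Q = K_eq · A · (Δh/L) = 0.0006451 × 809 × (11.5/25.96) = 0.2312 m³/day.

0.231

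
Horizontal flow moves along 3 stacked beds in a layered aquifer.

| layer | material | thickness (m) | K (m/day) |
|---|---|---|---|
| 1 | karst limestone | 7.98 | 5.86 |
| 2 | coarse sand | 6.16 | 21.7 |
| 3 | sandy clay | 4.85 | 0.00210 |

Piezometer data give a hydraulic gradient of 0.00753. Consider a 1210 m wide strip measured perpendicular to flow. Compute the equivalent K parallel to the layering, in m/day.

Flow is parallel to layering, so each bed carries its own Darcy discharge and the transmissivities add.
Σ(K_i·b_i) = 5.86×7.98 + 21.7×6.16 + 0.00210×4.85 = 180.4 m²/day.
Total thickness b = 18.99 m, so K_eq = Σ(K_i·b_i)/b = 9.502 m/day.

9.50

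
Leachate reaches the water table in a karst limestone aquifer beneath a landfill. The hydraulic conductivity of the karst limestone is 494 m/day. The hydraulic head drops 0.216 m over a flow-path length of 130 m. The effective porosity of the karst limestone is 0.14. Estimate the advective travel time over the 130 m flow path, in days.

Hydraulic gradient i = Δh / L = 0.216 / 130 = 0.001662.
Darcy flux q = K · i = 494.0 × 0.001662 = 0.8208 m/day.
Seepage velocity v = q / n_e = 0.8208 / 0.14 = 5.863 m/day.
Travel time t = L / v = 130 / 5.863 = 22.17 days.

22.2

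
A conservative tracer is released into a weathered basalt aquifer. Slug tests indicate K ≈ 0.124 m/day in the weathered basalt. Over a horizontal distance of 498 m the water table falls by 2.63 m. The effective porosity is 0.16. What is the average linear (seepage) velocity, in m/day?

0.00409

Hydraulic gradient i = Δh / L = 2.63 / 498 = 0.005281.
Darcy flux q = K · i = 0.1240 × 0.005281 = 0.0006549 m/day.
Seepage velocity v = q / n_e = 0.0006549 / 0.16 = 0.004093 m/day.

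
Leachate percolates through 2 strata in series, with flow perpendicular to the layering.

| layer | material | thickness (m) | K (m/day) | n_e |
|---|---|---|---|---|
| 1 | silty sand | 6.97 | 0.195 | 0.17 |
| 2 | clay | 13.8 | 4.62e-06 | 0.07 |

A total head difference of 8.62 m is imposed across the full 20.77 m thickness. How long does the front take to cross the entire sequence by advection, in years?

2040

With flow normal to the layers, continuity requires the same specific discharge q through every layer.
Σ(b_i/K_i) = 6.97/0.195 + 13.8/4.62e-06 = 2.987e+06 d.
q = Δh / Σ(b_i/K_i) = 8.62 / 2.987e+06 = 2.886e-06 m/day.
In each layer the seepage velocity is v_i = q/n_i, so the layer transit time is t_i = b_i·n_i / q:
  layer 1 (silty sand): t_1 = 6.97 × 0.17 / 2.886e-06 = 4.106e+05 d
  layer 2 (clay): t_2 = 13.8 × 0.07 / 2.886e-06 = 3.347e+05 d
Total t = Σ t_i = 7.453e+05 days = 2041 years.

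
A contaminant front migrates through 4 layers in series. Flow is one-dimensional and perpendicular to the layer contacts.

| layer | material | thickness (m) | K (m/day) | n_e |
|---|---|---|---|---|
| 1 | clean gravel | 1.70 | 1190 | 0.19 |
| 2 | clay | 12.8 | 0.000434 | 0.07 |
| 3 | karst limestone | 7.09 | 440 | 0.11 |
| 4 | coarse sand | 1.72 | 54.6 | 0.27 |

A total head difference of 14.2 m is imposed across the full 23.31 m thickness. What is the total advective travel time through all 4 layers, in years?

With flow normal to the layers, continuity requires the same specific discharge q through every layer.
Σ(b_i/K_i) = 1.70/1190 + 12.8/0.000434 + 7.09/440 + 1.72/54.6 = 29493 d.
q = Δh / Σ(b_i/K_i) = 14.2 / 29493 = 0.0004815 m/day.
In each layer the seepage velocity is v_i = q/n_i, so the layer transit time is t_i = b_i·n_i / q:
  layer 1 (clean gravel): t_1 = 1.70 × 0.19 / 0.0004815 = 670.9 d
  layer 2 (clay): t_2 = 12.8 × 0.07 / 0.0004815 = 1861 d
  layer 3 (karst limestone): t_3 = 7.09 × 0.11 / 0.0004815 = 1620 d
  layer 4 (coarse sand): t_4 = 1.72 × 0.27 / 0.0004815 = 964.6 d
Total t = Σ t_i = 5116 days = 14.01 years.

14.0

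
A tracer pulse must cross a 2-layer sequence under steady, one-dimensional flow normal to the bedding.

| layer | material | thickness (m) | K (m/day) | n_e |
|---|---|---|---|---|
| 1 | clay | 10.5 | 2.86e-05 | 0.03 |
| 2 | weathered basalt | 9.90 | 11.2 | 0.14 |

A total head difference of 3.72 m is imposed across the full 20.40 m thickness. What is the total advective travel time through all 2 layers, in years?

With flow normal to the layers, continuity requires the same specific discharge q through every layer.
Σ(b_i/K_i) = 10.5/2.86e-05 + 9.90/11.2 = 3.671e+05 d.
q = Δh / Σ(b_i/K_i) = 3.72 / 3.671e+05 = 1.013e-05 m/day.
In each layer the seepage velocity is v_i = q/n_i, so the layer transit time is t_i = b_i·n_i / q:
  layer 1 (clay): t_1 = 10.5 × 0.03 / 1.013e-05 = 31088 d
  layer 2 (weathered basalt): t_2 = 9.90 × 0.14 / 1.013e-05 = 1.368e+05 d
Total t = Σ t_i = 1.679e+05 days = 459.6 years.

460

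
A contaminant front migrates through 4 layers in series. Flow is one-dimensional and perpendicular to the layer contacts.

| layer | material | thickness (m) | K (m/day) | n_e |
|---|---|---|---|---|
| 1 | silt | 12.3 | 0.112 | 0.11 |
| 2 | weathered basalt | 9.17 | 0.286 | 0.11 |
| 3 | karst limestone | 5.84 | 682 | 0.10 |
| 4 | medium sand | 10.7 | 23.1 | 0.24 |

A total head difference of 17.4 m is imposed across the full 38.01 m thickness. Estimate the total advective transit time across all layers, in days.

45.1

With flow normal to the layers, continuity requires the same specific discharge q through every layer.
Σ(b_i/K_i) = 12.3/0.112 + 9.17/0.286 + 5.84/682 + 10.7/23.1 = 142.4 d.
q = Δh / Σ(b_i/K_i) = 17.4 / 142.4 = 0.1222 m/day.
In each layer the seepage velocity is v_i = q/n_i, so the layer transit time is t_i = b_i·n_i / q:
  layer 1 (silt): t_1 = 12.3 × 0.11 / 0.1222 = 11.07 d
  layer 2 (weathered basalt): t_2 = 9.17 × 0.11 / 0.1222 = 8.253 d
  layer 3 (karst limestone): t_3 = 5.84 × 0.10 / 0.1222 = 4.778 d
  layer 4 (medium sand): t_4 = 10.7 × 0.24 / 0.1222 = 21.01 d
Total t = Σ t_i = 45.11 days.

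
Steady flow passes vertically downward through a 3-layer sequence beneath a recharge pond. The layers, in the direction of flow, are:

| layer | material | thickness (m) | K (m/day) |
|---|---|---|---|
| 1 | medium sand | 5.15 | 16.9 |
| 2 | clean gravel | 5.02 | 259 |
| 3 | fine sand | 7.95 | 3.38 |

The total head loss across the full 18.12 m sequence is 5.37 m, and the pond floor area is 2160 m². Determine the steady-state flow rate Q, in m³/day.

4330

Flow is perpendicular to layering, so the layers act in series and the equivalent K is the thickness-weighted harmonic mean.
Total thickness L = 5.15 + 5.02 + 7.95 = 18.12 m.
Σ(b_i/K_i) = 5.15/16.9 + 5.02/259 + 7.95/3.38 = 2.676 d.
K_eq = L / Σ(b_i/K_i) = 18.12 / 2.676 = 6.771 m/day.
Q = K_eq · A · (Δh/L) = 6.771 × 2160 × (5.37/18.12) = 4334 m³/day.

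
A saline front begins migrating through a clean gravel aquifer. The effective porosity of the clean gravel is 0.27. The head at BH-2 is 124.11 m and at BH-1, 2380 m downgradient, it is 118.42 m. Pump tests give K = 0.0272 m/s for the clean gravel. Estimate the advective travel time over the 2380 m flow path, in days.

Convert K: 0.0272 m/s × 86400 = 2350 m/day.
Hydraulic gradient i = (124.11 − 118.42) / 2380 = 5.69 / 2380 = 0.002391.
Darcy flux q = K · i = 2350 × 0.002391 = 5.618 m/day.
Seepage velocity v = q / n_e = 5.618 / 0.27 = 20.81 m/day.
Travel time t = L / v = 2380 / 20.81 = 114.4 days.

114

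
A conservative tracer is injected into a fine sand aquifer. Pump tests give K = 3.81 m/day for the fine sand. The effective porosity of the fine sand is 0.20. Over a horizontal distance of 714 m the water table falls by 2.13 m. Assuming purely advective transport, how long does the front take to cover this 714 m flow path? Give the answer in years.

34.4

Hydraulic gradient i = Δh / L = 2.13 / 714 = 0.002983.
Darcy flux q = K · i = 3.810 × 0.002983 = 0.01137 m/day.
Seepage velocity v = q / n_e = 0.01137 / 0.20 = 0.05683 m/day.
Travel time t = L / v = 714 / 0.05683 = 12564 days = 34.40 years.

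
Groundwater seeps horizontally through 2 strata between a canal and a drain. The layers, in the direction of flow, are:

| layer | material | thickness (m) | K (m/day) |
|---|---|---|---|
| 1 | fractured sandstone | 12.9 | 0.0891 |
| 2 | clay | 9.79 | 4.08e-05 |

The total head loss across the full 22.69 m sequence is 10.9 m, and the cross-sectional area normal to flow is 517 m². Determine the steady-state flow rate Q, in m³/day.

0.0235

Flow is perpendicular to layering, so the layers act in series and the equivalent K is the thickness-weighted harmonic mean.
Total thickness L = 12.9 + 9.79 = 22.69 m.
Σ(b_i/K_i) = 12.9/0.0891 + 9.79/4.08e-05 = 2.401e+05 d.
K_eq = L / Σ(b_i/K_i) = 22.69 / 2.401e+05 = 9.450e-05 m/day.
Q = K_eq · A · (Δh/L) = 9.450e-05 × 517 × (10.9/22.69) = 0.02347 m³/day.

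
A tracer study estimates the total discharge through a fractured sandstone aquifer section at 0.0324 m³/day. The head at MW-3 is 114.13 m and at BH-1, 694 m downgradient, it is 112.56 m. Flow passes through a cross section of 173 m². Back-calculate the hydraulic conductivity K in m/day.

Hydraulic gradient i = (114.13 − 112.56) / 694 = 1.57 / 694 = 0.002262.
From Q = K·A·i, K = Q / (A·i) = 0.0324 / (173.0 × 0.002262) = 0.08279 m/day.

0.0828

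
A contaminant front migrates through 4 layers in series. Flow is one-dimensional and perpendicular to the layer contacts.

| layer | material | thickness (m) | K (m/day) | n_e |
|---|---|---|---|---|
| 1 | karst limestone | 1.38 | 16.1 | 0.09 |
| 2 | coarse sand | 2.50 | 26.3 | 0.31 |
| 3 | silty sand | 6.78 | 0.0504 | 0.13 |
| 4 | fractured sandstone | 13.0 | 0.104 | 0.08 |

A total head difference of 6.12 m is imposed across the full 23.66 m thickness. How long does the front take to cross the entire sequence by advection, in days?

120

With flow normal to the layers, continuity requires the same specific discharge q through every layer.
Σ(b_i/K_i) = 1.38/16.1 + 2.50/26.3 + 6.78/0.0504 + 13.0/0.104 = 259.7 d.
q = Δh / Σ(b_i/K_i) = 6.12 / 259.7 = 0.02357 m/day.
In each layer the seepage velocity is v_i = q/n_i, so the layer transit time is t_i = b_i·n_i / q:
  layer 1 (karst limestone): t_1 = 1.38 × 0.09 / 0.02357 = 5.270 d
  layer 2 (coarse sand): t_2 = 2.50 × 0.31 / 0.02357 = 32.89 d
  layer 3 (silty sand): t_3 = 6.78 × 0.13 / 0.02357 = 37.40 d
  layer 4 (fractured sandstone): t_4 = 13.0 × 0.08 / 0.02357 = 44.13 d
Total t = Σ t_i = 119.7 days.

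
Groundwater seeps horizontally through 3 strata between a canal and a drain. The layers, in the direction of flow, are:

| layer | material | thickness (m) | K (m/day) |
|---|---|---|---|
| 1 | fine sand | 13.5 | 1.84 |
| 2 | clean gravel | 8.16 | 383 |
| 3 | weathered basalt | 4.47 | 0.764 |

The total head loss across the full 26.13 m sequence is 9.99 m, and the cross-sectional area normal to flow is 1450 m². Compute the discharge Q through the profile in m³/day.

1100

Flow is perpendicular to layering, so the layers act in series and the equivalent K is the thickness-weighted harmonic mean.
Total thickness L = 13.5 + 8.16 + 4.47 = 26.13 m.
Σ(b_i/K_i) = 13.5/1.84 + 8.16/383 + 4.47/0.764 = 13.21 d.
K_eq = L / Σ(b_i/K_i) = 26.13 / 13.21 = 1.978 m/day.
Q = K_eq · A · (Δh/L) = 1.978 × 1450 × (9.99/26.13) = 1097 m³/day.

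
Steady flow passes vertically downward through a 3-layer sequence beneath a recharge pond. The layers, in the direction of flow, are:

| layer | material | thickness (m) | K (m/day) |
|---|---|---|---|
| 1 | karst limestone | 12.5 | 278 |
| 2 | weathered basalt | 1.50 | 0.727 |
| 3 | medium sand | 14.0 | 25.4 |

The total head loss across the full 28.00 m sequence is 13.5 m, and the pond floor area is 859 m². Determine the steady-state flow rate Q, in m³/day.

Flow is perpendicular to layering, so the layers act in series and the equivalent K is the thickness-weighted harmonic mean.
Total thickness L = 12.5 + 1.50 + 14.0 = 28.00 m.
Σ(b_i/K_i) = 12.5/278 + 1.50/0.727 + 14.0/25.4 = 2.659 d.
K_eq = L / Σ(b_i/K_i) = 28.00 / 2.659 = 10.53 m/day.
Q = K_eq · A · (Δh/L) = 10.53 × 859 × (13.5/28.00) = 4361 m³/day.

4360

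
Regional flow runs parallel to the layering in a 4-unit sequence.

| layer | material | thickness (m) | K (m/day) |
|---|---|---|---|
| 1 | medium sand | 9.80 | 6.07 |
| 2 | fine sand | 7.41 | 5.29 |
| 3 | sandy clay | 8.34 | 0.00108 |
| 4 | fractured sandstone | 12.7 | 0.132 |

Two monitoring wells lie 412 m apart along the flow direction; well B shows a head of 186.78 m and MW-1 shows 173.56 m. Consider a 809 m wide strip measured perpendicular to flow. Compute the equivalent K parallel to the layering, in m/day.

Flow is parallel to layering, so each bed carries its own Darcy discharge and the transmissivities add.
Σ(K_i·b_i) = 6.07×9.80 + 5.29×7.41 + 0.00108×8.34 + 0.132×12.7 = 100.4 m²/day.
Total thickness b = 38.25 m, so K_eq = Σ(K_i·b_i)/b = 2.624 m/day.

2.62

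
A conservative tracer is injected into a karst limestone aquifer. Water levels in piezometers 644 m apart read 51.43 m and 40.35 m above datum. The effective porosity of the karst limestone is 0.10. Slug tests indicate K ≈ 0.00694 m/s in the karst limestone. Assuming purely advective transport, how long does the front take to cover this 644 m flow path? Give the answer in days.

6.24

Convert K: 0.00694 m/s × 86400 = 599.6 m/day.
Hydraulic gradient i = (51.43 − 40.35) / 644 = 11.08 / 644 = 0.01720.
Darcy flux q = K · i = 599.6 × 0.01720 = 10.32 m/day.
Seepage velocity v = q / n_e = 10.32 / 0.10 = 103.2 m/day.
Travel time t = L / v = 644 / 103.2 = 6.243 days.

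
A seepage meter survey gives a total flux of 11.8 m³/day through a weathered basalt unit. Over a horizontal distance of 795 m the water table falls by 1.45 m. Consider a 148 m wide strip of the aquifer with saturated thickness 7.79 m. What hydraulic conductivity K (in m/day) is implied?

5.61

Cross-sectional area A = 148 × 7.79 = 1153 m².
Hydraulic gradient i = Δh / L = 1.45 / 795 = 0.001824.
From Q = K·A·i, K = Q / (A·i) = 11.8 / (1153 × 0.001824) = 5.612 m/day.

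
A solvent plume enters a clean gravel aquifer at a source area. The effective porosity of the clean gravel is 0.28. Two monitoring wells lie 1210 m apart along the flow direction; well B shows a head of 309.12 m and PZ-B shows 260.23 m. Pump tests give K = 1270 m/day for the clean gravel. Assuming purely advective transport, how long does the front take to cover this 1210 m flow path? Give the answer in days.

Hydraulic gradient i = (309.12 − 260.23) / 1210 = 48.89 / 1210 = 0.04040.
Darcy flux q = K · i = 1270 × 0.04040 = 51.31 m/day.
Seepage velocity v = q / n_e = 51.31 / 0.28 = 183.3 m/day.
Travel time t = L / v = 1210 / 183.3 = 6.602 days.

6.60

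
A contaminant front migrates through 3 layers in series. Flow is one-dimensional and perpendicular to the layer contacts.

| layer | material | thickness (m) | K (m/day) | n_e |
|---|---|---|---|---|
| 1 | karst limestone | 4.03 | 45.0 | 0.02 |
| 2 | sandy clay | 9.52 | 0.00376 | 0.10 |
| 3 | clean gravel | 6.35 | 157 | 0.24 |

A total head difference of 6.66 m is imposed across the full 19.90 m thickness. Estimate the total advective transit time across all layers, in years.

2.66

With flow normal to the layers, continuity requires the same specific discharge q through every layer.
Σ(b_i/K_i) = 4.03/45.0 + 9.52/0.00376 + 6.35/157 = 2532 d.
q = Δh / Σ(b_i/K_i) = 6.66 / 2532 = 0.002630 m/day.
In each layer the seepage velocity is v_i = q/n_i, so the layer transit time is t_i = b_i·n_i / q:
  layer 1 (karst limestone): t_1 = 4.03 × 0.02 / 0.002630 = 30.64 d
  layer 2 (sandy clay): t_2 = 9.52 × 0.10 / 0.002630 = 361.9 d
  layer 3 (clean gravel): t_3 = 6.35 × 0.24 / 0.002630 = 579.4 d
Total t = Σ t_i = 972.0 days = 2.661 years.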